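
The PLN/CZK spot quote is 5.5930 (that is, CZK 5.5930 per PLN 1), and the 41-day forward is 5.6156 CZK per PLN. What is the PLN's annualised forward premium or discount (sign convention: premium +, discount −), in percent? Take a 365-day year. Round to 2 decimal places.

+3.60%

T = 41/365 years.
PLN trades forward at +0.40408% vs spot over the period.
×(1/T) gives 3.60% p.a.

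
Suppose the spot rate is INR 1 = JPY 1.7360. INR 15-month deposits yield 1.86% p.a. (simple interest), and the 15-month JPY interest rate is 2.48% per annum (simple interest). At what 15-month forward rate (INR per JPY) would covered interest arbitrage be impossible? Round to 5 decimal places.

0.57171

T = 15/12 years.
JPY growth factor: 1 + 0.0248×15/12 = 1.031000.
Growth of 1 INR over T: 1 + 0.0186×15/12 = 1.023250.
CIP: F = S · (grow JPY)/(grow INR) = 1.736 × 1.031000/1.023250 = 1.749148 JPY per INR.
Invert for INR per JPY: 1 / 1.749148 = 0.57171.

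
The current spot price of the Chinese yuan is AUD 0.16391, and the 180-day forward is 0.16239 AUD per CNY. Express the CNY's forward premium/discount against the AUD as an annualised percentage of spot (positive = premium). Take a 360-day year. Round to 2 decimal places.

-1.85%

T = 180/360 years.
Period premium: (0.16239 − 0.16391)/0.16391 = -0.0092734.
Per annum: -0.0092734 / (180/360) = -0.018547 = -1.85%.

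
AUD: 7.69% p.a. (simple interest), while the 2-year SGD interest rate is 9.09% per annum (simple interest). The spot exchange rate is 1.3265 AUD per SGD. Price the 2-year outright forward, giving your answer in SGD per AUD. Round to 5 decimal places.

T = 2 years.
AUD growth factor: 1 + 0.0769×2 = 1.153800.
Growth of 1 SGD over T: 1 + 0.0909×2 = 1.181800.
So F = 1.3265 × 1.153800 / 1.181800 = 1.295072 (AUD/SGD).
Invert for SGD per AUD: 1 / 1.295072 = 0.77216.

0.77216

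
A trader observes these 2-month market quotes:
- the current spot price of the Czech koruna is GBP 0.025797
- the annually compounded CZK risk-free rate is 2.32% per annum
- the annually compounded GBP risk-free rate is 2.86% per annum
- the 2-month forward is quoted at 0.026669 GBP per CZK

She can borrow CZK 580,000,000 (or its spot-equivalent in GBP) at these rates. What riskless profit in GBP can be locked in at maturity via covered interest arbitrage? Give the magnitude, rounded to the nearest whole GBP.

T = 2/12 years.
Invest the CZK and cover forward: 580,000,000 × 1.0038298103 × 0.026669 = GBP 15,527,259.58.
Convert at spot and invest in GBP: 580,000,000 × 0.025797 × 1.004710837 = GBP 15,032,744.77.
The quoted forward overvalues CZK, so borrow GBP, buy CZK at spot, deposit the CZK at 2.32%, and sell the proceeds forward at 0.026669.
Arbitrage profit = |15,527,259.58 − 15,032,744.77| = GBP 494,515.

GBP 494,515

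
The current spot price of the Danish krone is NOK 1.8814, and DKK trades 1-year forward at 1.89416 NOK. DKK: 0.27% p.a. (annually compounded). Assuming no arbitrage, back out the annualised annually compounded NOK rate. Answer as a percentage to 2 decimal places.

0.95%

T = 1 year.
By CIP, F/S equals the NOK-to-DKK growth ratio: 1.89416/1.8814 = 1.0067822.
DKK growth factor: (1 + 0.0027)^1 = 1.002700.
That pins the NOK growth at 1.0095005.
Annualise: 1.0095005^(1/1) − 1 = 0.009500 = 0.95%.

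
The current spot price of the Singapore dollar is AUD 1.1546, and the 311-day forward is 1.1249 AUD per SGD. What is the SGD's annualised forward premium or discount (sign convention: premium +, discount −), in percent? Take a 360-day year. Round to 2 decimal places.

T = 311/360 years.
SGD trades forward at -2.57232% vs spot over the period.
Per annum: -0.0257232 / (311/360) = -0.029776 = -2.98%.

-2.98%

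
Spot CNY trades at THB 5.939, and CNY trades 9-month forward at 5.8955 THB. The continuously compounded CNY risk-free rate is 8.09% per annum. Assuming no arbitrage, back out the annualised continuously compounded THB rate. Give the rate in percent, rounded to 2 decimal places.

7.11%

T = 9/12 years.
By CIP, F/S equals the THB-to-CNY growth ratio: 5.8955/5.939 = 0.9926755.
CNY growth factor: e^(0.0809×9/12) = 1.0625535.
That pins the THB growth at 1.0547708.
Take logs: ln 1.0547708 / (9/12) = 0.071098, so 7.11%.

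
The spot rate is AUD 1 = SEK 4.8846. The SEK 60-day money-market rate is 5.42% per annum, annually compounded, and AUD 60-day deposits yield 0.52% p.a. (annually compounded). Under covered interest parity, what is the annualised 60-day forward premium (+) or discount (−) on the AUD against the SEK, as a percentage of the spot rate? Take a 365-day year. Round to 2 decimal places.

T = 60/365 years.
CIP forward (SEK per AUD) = 4.8846 × 1.0087143/1.0008529 = 4.9229671.
(F − S)/S ÷ T = (4.9229671 − 4.8846)/4.8846/(60/365) = 0.047783 → 4.78%.

+4.78%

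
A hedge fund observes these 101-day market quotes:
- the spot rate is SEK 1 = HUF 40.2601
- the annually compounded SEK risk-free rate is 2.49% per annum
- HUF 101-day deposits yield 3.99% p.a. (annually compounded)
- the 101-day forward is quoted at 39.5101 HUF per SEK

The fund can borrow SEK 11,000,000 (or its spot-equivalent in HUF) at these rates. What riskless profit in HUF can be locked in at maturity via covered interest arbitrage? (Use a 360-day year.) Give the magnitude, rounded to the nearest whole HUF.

HUF 10,128,584

T = 101/360 years.
Keep in SEK, deliver into the forward: 11,000,000·1.0069241388·39.5101 = HUF 437,620,407.58.
Swap to HUF now, deposit: 11,000,000·40.2601·1.0110370752 = HUF 447,748,991.26.
The quoted forward undervalues SEK, so borrow SEK, convert to HUF at spot, deposit the HUF at 3.99%, and buy SEK forward at 39.5101 to cover the loan.
Arbitrage profit = |437,620,407.58 − 447,748,991.26| = HUF 10,128,584.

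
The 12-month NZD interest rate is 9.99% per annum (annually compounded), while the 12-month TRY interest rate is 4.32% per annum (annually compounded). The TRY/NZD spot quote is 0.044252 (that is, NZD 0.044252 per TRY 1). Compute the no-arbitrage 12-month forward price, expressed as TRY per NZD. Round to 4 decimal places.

T = 1 year.
Growth of 1 NZD over T: (1 + 0.0999)^1 = 1.099900.
TRY growth factor: (1 + 0.0432)^1 = 1.043200.
Forward (NZD per TRY) = 0.044252 × 1.099900 / 1.043200 = 0.046657184.
Invert for TRY per NZD: 1 / 0.046657184 = 21.4329.

21.4329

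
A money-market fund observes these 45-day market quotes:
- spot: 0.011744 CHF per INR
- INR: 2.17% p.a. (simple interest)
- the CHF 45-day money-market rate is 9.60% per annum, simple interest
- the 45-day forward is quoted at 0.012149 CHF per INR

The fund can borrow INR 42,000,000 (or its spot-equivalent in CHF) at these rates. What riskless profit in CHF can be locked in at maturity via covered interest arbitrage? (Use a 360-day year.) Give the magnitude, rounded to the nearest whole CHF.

CHF 12,475

T = 45/360 years.
Route A — deposit INR, sell forward: 42,000,000 × 1.0027125 × 0.012149 = CHF 511,642.07.
Route B — convert at spot, deposit CHF: 42,000,000 × 0.011744 × 1.012000 = CHF 499,166.98.
The quoted forward overvalues INR, so borrow CHF, buy INR at spot, deposit the INR at 2.17%, and sell the proceeds forward at 0.012149.
The gap between the two covered legs is CHF 12,475.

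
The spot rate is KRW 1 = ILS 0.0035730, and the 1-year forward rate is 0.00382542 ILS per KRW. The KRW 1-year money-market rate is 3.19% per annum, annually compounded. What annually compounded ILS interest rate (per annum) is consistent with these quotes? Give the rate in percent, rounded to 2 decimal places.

T = 1 year.
CIP gives F = S · g_ILS/g_KRW, so g_ILS/g_KRW = 0.00382542/0.003573 = 1.0706465.
The KRW side grows by (1 + 0.0319)^1 = 1.031900.
Hence g_ILS = 1.1048001.
r = 1.1048001^(1/1) − 1 = 0.104800 → 10.48%.

10.48%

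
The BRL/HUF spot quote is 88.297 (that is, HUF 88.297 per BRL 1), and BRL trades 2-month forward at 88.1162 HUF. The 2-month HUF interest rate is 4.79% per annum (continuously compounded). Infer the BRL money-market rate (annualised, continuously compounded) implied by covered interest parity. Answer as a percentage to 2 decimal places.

T = 2/12 years.
CIP gives F = S · g_HUF/g_BRL, so g_HUF/g_BRL = 88.1162/88.297 = 0.9979524.
HUF growth factor: e^(0.0479×2/12) = 1.0080153.
Hence g_BRL = 1.0100835.
Take logs: ln 1.0100835 / (2/12) = 0.060198, so 6.02%.

6.02%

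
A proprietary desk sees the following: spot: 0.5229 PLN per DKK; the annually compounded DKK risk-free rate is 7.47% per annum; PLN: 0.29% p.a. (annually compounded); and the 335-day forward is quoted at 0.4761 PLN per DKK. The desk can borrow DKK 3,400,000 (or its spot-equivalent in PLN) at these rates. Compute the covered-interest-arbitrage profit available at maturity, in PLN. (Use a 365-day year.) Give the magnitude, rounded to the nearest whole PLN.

T = 335/365 years.
Invest the DKK and cover forward: 3,400,000 × 1.068355264 × 0.4761 = PLN 1,729,389.40.
Convert at spot and invest in PLN: 3,400,000 × 0.5229 × 1.002661327 = PLN 1,782,591.47.
The quoted forward undervalues DKK, so borrow DKK, convert to PLN at spot, deposit the PLN at 0.29%, and buy DKK forward at 0.4761 to cover the loan.
Profit = 1,782,591.47 − 1,729,389.40 = PLN 53,202.

PLN 53,202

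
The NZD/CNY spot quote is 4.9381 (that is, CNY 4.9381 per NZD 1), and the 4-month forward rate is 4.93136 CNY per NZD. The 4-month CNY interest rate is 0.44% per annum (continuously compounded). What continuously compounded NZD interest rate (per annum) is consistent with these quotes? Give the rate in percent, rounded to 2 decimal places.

T = 4/12 years.
F/S = 4.93136/4.9381 = 0.9986351 = (growth of CNY) / (growth of NZD).
The CNY side grows by e^(0.0044×4/12) = 1.0014677.
Hence g_NZD = 1.0028365.
r = ln(1.0028365)/(4/12) = 0.008497 → 0.85%.

0.85%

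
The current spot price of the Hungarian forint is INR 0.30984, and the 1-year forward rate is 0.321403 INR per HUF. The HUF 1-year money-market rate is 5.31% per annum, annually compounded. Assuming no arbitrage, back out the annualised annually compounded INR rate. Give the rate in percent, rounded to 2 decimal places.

9.24%

T = 1 year.
CIP gives F = S · g_INR/g_HUF, so g_INR/g_HUF = 0.321403/0.30984 = 1.0373193.
The HUF side grows by (1 + 0.0531)^1 = 1.053100.
So the INR growth factor = 1.092401.
r = 1.092401^(1/1) − 1 = 0.092401 → 9.24%.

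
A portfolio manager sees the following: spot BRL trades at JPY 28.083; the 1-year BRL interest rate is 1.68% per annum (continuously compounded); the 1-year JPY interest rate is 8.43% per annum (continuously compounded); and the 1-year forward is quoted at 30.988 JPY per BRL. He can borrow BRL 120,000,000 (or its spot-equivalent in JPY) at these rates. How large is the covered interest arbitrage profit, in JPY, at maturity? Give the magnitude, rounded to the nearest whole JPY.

JPY 115,193,911

T = 1 year.
Route A — deposit BRL, sell forward: 120,000,000 × 1.016941913602 × 30.988 = JPY 3,781,559,522.24.
Route B — convert at spot, deposit JPY: 120,000,000 × 28.083 × 1.087955231425 = JPY 3,666,365,611.69.
The quoted forward overvalues BRL, so borrow JPY, buy BRL at spot, deposit the BRL at 1.68%, and sell the proceeds forward at 30.988.
Profit = 3,781,559,522.24 − 3,666,365,611.69 = JPY 115,193,911.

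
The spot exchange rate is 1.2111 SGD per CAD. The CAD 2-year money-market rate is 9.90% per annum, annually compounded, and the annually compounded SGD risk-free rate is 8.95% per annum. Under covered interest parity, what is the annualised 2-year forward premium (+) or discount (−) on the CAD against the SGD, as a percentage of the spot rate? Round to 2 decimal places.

-0.86%

T = 2 years.
CIP forward (SGD per CAD) = 1.2111 × 1.1870102/1.207801 = 1.1902524.
(F − S)/S ÷ T = (1.1902524 − 1.2111)/1.2111/2 = -0.008607 → -0.86%.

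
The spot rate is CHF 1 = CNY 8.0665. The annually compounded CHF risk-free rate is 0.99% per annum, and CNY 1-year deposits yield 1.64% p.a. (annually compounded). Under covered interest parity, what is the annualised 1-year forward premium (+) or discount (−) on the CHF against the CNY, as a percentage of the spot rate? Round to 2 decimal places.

T = 1 year.
CIP forward (CNY per CHF) = 8.0665 × 1.016400/1.009900 = 8.1184183.
(F − S)/S ÷ T = (8.1184183 − 8.0665)/8.0665/1 = 0.006436 → 0.64%.

+0.64%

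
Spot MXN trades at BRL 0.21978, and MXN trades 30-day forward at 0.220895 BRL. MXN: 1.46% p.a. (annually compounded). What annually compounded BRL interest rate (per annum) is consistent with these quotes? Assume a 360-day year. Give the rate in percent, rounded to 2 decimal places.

T = 30/360 years.
CIP gives F = S · g_BRL/g_MXN, so g_BRL/g_MXN = 0.220895/0.21978 = 1.0050733.
The MXN side grows by (1 + 0.0146)^(30/360) = 1.0012086.
That pins the BRL growth at 1.006288.
Annualise: 1.006288^(360/30) − 1 = 0.078121 = 7.81%.

7.81%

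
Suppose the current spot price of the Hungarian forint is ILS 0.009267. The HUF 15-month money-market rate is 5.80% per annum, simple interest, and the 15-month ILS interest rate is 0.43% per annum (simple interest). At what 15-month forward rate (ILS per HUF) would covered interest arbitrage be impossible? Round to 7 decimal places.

0.0086870

T = 15/12 years.
Growth of 1 ILS over T: 1 + 0.0043×15/12 = 1.005375.
HUF growth factor: 1 + 0.0580×15/12 = 1.072500.
So F = 0.009267 × 1.005375 / 1.072500 = 0.008687002 (ILS/HUF).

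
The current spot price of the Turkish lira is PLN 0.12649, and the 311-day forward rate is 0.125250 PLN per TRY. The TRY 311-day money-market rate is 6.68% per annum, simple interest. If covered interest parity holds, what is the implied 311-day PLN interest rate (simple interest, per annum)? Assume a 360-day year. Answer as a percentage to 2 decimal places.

5.48%

T = 311/360 years.
By CIP, F/S equals the PLN-to-TRY growth ratio: 0.12525/0.12649 = 0.9901969.
The TRY side grows by 1 + 0.0668×311/360 = 1.0577078.
So the PLN growth factor = 1.047339.
(1.047339 − 1)/T = 0.054798, i.e. 5.48%.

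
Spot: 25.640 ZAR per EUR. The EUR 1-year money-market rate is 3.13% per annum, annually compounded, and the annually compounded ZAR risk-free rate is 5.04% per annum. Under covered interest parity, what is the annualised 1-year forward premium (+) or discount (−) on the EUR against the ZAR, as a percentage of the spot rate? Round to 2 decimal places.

+1.85%

T = 1 year.
F = S · g_ZAR/g_EUR = 25.64 × 1.050400/1.031300 = 26.114861.
Annualised premium = (F − S)/S × (1/T) = (26.114861 − 25.64)/25.64 ÷ 1 = 1.85%.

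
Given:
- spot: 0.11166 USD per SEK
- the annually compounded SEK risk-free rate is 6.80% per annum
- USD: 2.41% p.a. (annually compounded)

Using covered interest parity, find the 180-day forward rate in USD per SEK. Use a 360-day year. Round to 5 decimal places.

T = 180/360 years.
Growth of 1 USD over T: (1 + 0.0241)^(180/360) = 1.0119783.
SEK accumulates by (1 + 0.0680)^(180/360) = 1.0334409.
Forward (USD per SEK) = 0.11166 × 1.0119783 / 1.0334409 = 0.1093410.

0.10934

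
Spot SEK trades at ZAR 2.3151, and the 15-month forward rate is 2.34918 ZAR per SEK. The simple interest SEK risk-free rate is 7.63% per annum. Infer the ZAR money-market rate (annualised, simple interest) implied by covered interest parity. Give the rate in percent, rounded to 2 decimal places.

8.92%

T = 15/12 years.
By CIP, F/S equals the ZAR-to-SEK growth ratio: 2.34918/2.3151 = 1.0147207.
The SEK side grows by 1 + 0.0763×15/12 = 1.095375.
So the ZAR growth factor = 1.1114997.
r = (1.1114997 − 1)/(15/12) = 0.089200 → 8.92%.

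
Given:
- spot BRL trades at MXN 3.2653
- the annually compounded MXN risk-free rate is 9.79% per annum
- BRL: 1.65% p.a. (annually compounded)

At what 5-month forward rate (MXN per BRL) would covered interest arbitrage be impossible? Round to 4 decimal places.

3.3718

T = 5/12 years.
Growth of 1 MXN over T: (1 + 0.0979)^(5/12) = 1.0396835.
BRL accumulates by (1 + 0.0165)^(5/12) = 1.0068422.
Forward (MXN per BRL) = 3.2653 × 1.0396835 / 1.0068422 = 3.371808.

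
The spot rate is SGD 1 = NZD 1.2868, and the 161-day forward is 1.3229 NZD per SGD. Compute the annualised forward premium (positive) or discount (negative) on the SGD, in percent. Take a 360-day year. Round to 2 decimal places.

+6.27%

T = 161/360 years.
Period premium: (1.3229 − 1.2868)/1.2868 = 0.0280541.
Per annum: 0.0280541 / (161/360) = 0.062730 = 6.27%.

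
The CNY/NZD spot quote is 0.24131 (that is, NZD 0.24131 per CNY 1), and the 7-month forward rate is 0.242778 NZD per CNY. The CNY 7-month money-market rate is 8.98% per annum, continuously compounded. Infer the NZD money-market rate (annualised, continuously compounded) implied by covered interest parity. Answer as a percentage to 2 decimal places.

T = 7/12 years.
CIP gives F = S · g_NZD/g_CNY, so g_NZD/g_CNY = 0.242778/0.24131 = 1.0060835.
The CNY side grows by e^(0.0898×7/12) = 1.0537796.
Hence g_NZD = 1.0601903.
r = ln(1.0601903)/(7/12) = 0.100197 → 10.02%.

10.02%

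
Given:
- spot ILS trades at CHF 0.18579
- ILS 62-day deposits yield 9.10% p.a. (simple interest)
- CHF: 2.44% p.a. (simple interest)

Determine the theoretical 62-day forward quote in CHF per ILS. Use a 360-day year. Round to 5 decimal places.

0.18369

T = 62/360 years.
Growth of 1 CHF over T: 1 + 0.0244×62/360 = 1.0042022.
ILS accumulates by 1 + 0.0910×62/360 = 1.0156722.
Forward (CHF per ILS) = 0.18579 × 1.0042022 / 1.0156722 = 0.1836919.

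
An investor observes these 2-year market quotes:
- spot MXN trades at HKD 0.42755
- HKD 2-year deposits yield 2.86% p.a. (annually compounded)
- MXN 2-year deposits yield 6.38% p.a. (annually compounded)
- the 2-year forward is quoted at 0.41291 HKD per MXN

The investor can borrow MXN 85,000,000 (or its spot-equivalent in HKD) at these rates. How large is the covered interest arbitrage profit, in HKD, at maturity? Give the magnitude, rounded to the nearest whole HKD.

HKD 1,268,409

T = 2 years.
Keep in MXN, deliver into the forward: 85,000,000·1.13167044·0.41291 = HKD 39,718,633.52.
Swap to HKD now, deposit: 85,000,000·0.42755·1.05801796 = HKD 38,450,224.20.
The quoted forward overvalues MXN, so borrow HKD, buy MXN at spot, deposit the MXN at 6.38%, and sell the proceeds forward at 0.41291.
The gap between the two covered legs is HKD 1,268,409.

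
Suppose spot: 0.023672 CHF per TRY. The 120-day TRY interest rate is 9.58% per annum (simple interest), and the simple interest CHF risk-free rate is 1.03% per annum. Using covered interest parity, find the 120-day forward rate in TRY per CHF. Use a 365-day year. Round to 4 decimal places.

43.4275

T = 120/365 years.
CHF growth factor: 1 + 0.0103×120/365 = 1.0033863.
TRY accumulates by 1 + 0.0958×120/365 = 1.03149589.
CIP: F = S · (grow CHF)/(grow TRY) = 0.023672 × 1.0033863/1.03149589 = 0.023026908 CHF per TRY.
Quoted the other way: 1/0.023026908 = 43.4275 TRY per CHF.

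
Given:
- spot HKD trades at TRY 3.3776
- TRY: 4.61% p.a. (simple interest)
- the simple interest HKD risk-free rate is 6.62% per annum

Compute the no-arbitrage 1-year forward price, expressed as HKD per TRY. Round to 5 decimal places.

T = 1 year.
TRY growth factor: 1 + 0.0461×1 = 1.046100.
HKD growth factor: 1 + 0.0662×1 = 1.066200.
So F = 3.3776 × 1.046100 / 1.066200 = 3.313925 (TRY/HKD).
Quoted the other way: 1/3.313925 = 0.30176 HKD per TRY.

0.30176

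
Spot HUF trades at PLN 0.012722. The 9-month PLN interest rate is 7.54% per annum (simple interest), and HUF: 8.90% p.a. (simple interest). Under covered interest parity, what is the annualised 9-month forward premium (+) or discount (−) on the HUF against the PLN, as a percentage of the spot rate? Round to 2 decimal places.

-1.27%

T = 9/12 years.
No-arbitrage forward: 0.012722 × 1.056550 / 1.066750 = 0.012600355 PLN/HUF.
(F − S)/S ÷ T = (0.012600355 − 0.012722)/0.012722/(9/12) = -0.012749 → -1.27%.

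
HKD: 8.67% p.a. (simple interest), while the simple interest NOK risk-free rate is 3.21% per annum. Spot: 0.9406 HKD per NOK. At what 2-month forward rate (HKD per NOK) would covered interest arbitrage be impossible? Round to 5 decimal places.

T = 2/12 years.
HKD growth factor: 1 + 0.0867×2/12 = 1.014450.
NOK growth factor: 1 + 0.0321×2/12 = 1.005350.
So F = 0.9406 × 1.014450 / 1.005350 = 0.9491139 (HKD/NOK).

0.94911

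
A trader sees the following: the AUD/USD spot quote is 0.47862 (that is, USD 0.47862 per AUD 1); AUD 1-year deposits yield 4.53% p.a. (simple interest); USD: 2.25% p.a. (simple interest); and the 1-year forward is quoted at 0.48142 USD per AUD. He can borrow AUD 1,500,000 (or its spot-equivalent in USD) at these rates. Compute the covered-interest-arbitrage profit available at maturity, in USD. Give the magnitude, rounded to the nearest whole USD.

T = 1 year.
Invest the AUD and cover forward: 1,500,000 × 1.045300 × 0.48142 = USD 754,842.49.
Convert at spot and invest in USD: 1,500,000 × 0.47862 × 1.022500 = USD 734,083.43.
The quoted forward overvalues AUD, so borrow USD, buy AUD at spot, deposit the AUD at 4.53%, and sell the proceeds forward at 0.48142.
Arbitrage profit = |754,842.49 − 734,083.43| = USD 20,759.

USD 20,759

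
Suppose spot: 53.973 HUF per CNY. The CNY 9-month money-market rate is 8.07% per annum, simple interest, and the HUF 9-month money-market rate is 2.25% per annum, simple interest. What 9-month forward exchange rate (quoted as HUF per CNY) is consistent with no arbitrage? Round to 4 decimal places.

T = 9/12 years.
HUF accumulates by 1 + 0.0225×9/12 = 1.016875.
CNY growth factor: 1 + 0.0807×9/12 = 1.060525.
Forward (HUF per CNY) = 53.973 × 1.016875 / 1.060525 = 51.751533.

51.7515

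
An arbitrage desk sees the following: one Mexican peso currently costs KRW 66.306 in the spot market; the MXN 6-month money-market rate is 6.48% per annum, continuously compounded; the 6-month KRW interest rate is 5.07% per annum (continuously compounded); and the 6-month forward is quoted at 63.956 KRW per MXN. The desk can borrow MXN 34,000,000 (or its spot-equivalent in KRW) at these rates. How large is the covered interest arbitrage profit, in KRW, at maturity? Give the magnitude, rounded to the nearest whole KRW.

T = 6/12 years.
Invest the MXN and cover forward: 34,000,000 × 1.03293059492 × 63.956 = KRW 2,246,111,710.38.
Convert at spot and invest in KRW: 34,000,000 × 66.306 × 1.025674043624 = KRW 2,312,283,666.64.
The quoted forward undervalues MXN, so borrow MXN, convert to KRW at spot, deposit the KRW at 5.07%, and buy MXN forward at 63.956 to cover the loan.
The gap between the two covered legs is KRW 66,171,956.

KRW 66,171,956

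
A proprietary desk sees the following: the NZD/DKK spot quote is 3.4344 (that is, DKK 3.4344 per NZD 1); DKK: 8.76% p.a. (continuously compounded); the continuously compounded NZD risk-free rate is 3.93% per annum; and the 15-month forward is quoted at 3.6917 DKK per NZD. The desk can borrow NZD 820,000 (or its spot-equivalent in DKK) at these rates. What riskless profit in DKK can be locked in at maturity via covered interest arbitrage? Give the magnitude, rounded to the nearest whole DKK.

T = 15/12 years.
Invest the NZD and cover forward: 820,000 × 1.050351636 × 3.6917 = DKK 3,179,618.17.
Convert at spot and invest in DKK: 820,000 × 3.4344 × 1.115720071 = DKK 3,142,099.79.
The quoted forward overvalues NZD, so borrow DKK, buy NZD at spot, deposit the NZD at 3.93%, and sell the proceeds forward at 3.6917.
Profit = 3,179,618.17 − 3,142,099.79 = DKK 37,518.

DKK 37,518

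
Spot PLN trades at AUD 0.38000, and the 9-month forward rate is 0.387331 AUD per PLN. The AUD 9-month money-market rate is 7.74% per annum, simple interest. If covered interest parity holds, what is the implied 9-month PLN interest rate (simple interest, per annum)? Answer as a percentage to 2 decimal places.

5.07%

T = 9/12 years.
F/S = 0.387331/0.38 = 1.0192921 = (growth of AUD) / (growth of PLN).
AUD growth factor: 1 + 0.0774×9/12 = 1.058050.
So the PLN growth factor = 1.0380243.
r = (1.0380243 − 1)/(9/12) = 0.050699 → 5.07%.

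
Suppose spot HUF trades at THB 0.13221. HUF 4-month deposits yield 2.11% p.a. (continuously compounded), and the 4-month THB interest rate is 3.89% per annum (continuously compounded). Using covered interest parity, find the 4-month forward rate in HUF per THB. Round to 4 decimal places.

7.5190

T = 4/12 years.
THB accumulates by e^(0.0389×4/12) = 1.0130511.
HUF accumulates by e^(0.0211×4/12) = 1.0070581.
Forward (THB per HUF) = 0.13221 × 1.0130511 / 1.0070581 = 0.1329968.
Invert for HUF per THB: 1 / 0.1329968 = 7.5190.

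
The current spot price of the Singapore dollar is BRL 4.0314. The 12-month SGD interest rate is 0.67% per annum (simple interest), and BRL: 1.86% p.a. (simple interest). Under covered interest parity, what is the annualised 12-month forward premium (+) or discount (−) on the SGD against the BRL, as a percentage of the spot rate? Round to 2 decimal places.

T = 1 year.
No-arbitrage forward: 4.0314 × 1.018600 / 1.006700 = 4.0790544 BRL/SGD.
Annualised premium = (F − S)/S × (1/T) = (4.0790544 − 4.0314)/4.0314 ÷ 1 = 1.18%.

+1.18%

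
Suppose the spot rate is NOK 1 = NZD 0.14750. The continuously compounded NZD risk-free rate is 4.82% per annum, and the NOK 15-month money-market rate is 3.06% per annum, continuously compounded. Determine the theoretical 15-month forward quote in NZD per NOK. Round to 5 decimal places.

0.15078

T = 15/12 years.
NZD growth factor: e^(0.0482×15/12) = 1.062102.
Growth of 1 NOK over T: e^(0.0306×15/12) = 1.0389909.
CIP: F = S · (grow NZD)/(grow NOK) = 0.1475 × 1.062102/1.0389909 = 0.1507810 NZD per NOK.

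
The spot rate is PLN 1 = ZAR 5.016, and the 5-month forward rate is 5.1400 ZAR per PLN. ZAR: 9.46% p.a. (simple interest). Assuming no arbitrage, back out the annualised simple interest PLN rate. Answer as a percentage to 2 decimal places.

T = 5/12 years.
By CIP, F/S equals the ZAR-to-PLN growth ratio: 5.14/5.016 = 1.0247209.
The ZAR side grows by 1 + 0.0946×5/12 = 1.0394167.
So the PLN growth factor = 1.0143413.
(1.0143413 − 1)/T = 0.034419, i.e. 3.44%.

3.44%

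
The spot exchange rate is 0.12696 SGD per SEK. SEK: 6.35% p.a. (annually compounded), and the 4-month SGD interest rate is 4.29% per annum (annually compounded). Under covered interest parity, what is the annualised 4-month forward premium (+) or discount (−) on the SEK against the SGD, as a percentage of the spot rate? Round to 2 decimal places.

T = 4/12 years.
F = S · g_SGD/g_SEK = 0.12696 × 1.0141002/1.0207338 = 0.12613491.
Annualised premium = (F − S)/S × (1/T) = (0.12613491 − 0.12696)/0.12696 ÷ (4/12) = -1.95%.

-1.95%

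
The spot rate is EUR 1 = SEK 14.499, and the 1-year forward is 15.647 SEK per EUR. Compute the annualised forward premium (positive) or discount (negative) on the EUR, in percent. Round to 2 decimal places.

T = 1 year.
Period premium: (15.647 − 14.499)/14.499 = 0.0791779.
×(1/T) gives 7.92% p.a.

+7.92%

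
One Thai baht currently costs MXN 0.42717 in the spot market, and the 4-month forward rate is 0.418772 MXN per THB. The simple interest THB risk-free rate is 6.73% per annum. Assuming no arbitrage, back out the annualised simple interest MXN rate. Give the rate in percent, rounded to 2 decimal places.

0.70%

T = 4/12 years.
CIP gives F = S · g_MXN/g_THB, so g_MXN/g_THB = 0.418772/0.42717 = 0.9803404.
The THB side grows by 1 + 0.0673×4/12 = 1.0224333.
So the MXN growth factor = 1.0023327.
r = (1.0023327 − 1)/(4/12) = 0.006998 → 0.70%.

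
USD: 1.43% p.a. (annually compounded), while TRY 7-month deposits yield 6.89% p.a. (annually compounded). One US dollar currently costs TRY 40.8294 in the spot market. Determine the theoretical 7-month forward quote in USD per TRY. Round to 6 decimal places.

0.023754

T = 7/12 years.
Growth of 1 TRY over T: (1 + 0.0689)^(7/12) = 1.0396328.
Growth of 1 USD over T: (1 + 0.0143)^(7/12) = 1.008317.
Forward (TRY per USD) = 40.8294 × 1.0396328 / 1.008317 = 42.09746.
Quoted the other way: 1/42.09746 = 0.023754 USD per TRY.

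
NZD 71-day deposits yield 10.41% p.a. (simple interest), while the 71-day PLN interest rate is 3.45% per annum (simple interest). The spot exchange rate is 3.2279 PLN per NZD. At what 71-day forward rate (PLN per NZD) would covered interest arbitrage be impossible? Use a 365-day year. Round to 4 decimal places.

3.1851

T = 71/365 years.
Growth of 1 PLN over T: 1 + 0.0345×71/365 = 1.006711.
NZD growth factor: 1 + 0.1041×71/365 = 1.0202496.
So F = 3.2279 × 1.006711 / 1.0202496 = 3.185066 (PLN/NZD).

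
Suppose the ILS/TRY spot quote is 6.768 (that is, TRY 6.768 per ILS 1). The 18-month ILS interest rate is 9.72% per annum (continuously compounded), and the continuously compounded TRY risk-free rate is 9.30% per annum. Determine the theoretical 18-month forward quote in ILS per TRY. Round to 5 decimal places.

0.14869

T = 18/12 years.
TRY accumulates by e^(0.0930×18/12) = 1.1496988.
Growth of 1 ILS over T: e^(0.0972×18/12) = 1.1569648.
So F = 6.768 × 1.1496988 / 1.1569648 = 6.725495 (TRY/ILS).
Quoted the other way: 1/6.725495 = 0.14869 ILS per TRY.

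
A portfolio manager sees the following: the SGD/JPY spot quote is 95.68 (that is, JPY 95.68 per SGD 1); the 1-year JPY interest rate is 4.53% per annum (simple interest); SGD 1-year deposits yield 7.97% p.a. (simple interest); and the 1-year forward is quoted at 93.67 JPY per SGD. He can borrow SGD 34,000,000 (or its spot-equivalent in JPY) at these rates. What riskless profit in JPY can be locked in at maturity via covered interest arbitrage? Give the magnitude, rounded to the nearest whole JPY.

JPY 38,120,630

T = 1 year.
Route A — deposit SGD, sell forward: 34,000,000 × 1.079700 × 93.67 = JPY 3,438,606,966.00.
Route B — convert at spot, deposit JPY: 34,000,000 × 95.68 × 1.045300 = JPY 3,400,486,336.00.
The quoted forward overvalues SGD, so borrow JPY, buy SGD at spot, deposit the SGD at 7.97%, and sell the proceeds forward at 93.67.
The gap between the two covered legs is JPY 38,120,630.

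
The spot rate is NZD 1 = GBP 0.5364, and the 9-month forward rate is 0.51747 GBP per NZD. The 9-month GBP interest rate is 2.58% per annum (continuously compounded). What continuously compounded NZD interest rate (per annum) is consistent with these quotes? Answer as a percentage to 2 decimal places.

7.37%

T = 9/12 years.
F/S = 0.51747/0.5364 = 0.9647092 = (growth of GBP) / (growth of NZD).
The GBP side grows by e^(0.0258×9/12) = 1.0195384.
That pins the NZD growth at 1.056835.
Take logs: ln 1.056835 / (9/12) = 0.073705, so 7.37%.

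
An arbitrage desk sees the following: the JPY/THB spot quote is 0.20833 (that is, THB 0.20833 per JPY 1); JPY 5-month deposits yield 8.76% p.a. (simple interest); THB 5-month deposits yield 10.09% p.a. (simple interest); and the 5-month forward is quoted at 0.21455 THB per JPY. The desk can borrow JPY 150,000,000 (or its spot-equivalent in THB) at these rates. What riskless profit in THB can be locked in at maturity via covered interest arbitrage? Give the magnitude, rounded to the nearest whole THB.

THB 793,880

T = 5/12 years.
Keep in JPY, deliver into the forward: 150,000,000·1.036500·0.21455 = THB 33,357,161.25.
Swap to THB now, deposit: 150,000,000·0.20833·1.0420416667 = THB 32,563,281.06.
The quoted forward overvalues JPY, so borrow THB, buy JPY at spot, deposit the JPY at 8.76%, and sell the proceeds forward at 0.21455.
Profit = 33,357,161.25 − 32,563,281.06 = THB 793,880.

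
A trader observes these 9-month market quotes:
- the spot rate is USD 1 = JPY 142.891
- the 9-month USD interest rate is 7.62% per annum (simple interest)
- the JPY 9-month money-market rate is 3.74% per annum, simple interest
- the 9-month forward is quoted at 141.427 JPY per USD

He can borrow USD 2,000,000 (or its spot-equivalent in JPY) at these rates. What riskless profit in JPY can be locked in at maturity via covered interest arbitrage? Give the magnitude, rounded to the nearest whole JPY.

JPY 5,220,921

T = 9/12 years.
Invest the USD and cover forward: 2,000,000 × 1.057150 × 141.427 = JPY 299,019,106.10.
Convert at spot and invest in JPY: 2,000,000 × 142.891 × 1.028050 = JPY 293,798,185.10.
The quoted forward overvalues USD, so borrow JPY, buy USD at spot, deposit the USD at 7.62%, and sell the proceeds forward at 141.427.
Profit = 299,019,106.10 − 293,798,185.10 = JPY 5,220,921.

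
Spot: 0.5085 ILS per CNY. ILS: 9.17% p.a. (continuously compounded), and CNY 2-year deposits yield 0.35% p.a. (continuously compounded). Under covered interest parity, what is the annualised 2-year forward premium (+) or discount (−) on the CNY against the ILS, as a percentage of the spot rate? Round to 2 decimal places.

+9.65%

T = 2 years.
CIP forward (ILS per CNY) = 0.5085 × 1.2012948/1.0070246 = 0.6065973.
Annualised premium = (F − S)/S × (1/T) = (0.6065973 − 0.5085)/0.5085 ÷ 2 = 9.65%.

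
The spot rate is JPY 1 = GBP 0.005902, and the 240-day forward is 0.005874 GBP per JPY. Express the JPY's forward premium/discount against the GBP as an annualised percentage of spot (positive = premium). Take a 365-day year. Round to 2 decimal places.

-0.72%

T = 240/365 years.
Period premium: (0.005874 − 0.005902)/0.005902 = -0.0047442.
×(1/T) gives -0.72% p.a.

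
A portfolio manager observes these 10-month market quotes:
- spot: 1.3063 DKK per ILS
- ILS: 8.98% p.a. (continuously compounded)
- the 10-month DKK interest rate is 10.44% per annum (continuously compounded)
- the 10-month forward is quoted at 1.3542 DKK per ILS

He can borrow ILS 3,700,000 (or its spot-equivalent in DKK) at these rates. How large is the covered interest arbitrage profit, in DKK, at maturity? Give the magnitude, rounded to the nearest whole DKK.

DKK 127,240

T = 10/12 years.
Invest the ILS and cover forward: 3,700,000 × 1.077704518 × 1.3542 = DKK 5,399,881.60.
Convert at spot and invest in DKK: 3,700,000 × 1.3063 × 1.09089668 = DKK 5,272,641.83.
The quoted forward overvalues ILS, so borrow DKK, buy ILS at spot, deposit the ILS at 8.98%, and sell the proceeds forward at 1.3542.
Arbitrage profit = |5,399,881.60 − 5,272,641.83| = DKK 127,240.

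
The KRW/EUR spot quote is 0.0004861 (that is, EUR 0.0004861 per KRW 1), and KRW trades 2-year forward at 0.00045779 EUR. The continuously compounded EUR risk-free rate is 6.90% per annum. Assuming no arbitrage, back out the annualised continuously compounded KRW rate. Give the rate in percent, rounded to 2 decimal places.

T = 2 years.
By CIP, F/S equals the EUR-to-KRW growth ratio: 0.00045779/0.0004861 = 0.9417610.
EUR growth factor: e^(0.0690×2) = 1.1479756.
So the KRW growth factor = 1.218967.
r = ln(1.218967)/2 = 0.099002 → 9.90%.

9.90%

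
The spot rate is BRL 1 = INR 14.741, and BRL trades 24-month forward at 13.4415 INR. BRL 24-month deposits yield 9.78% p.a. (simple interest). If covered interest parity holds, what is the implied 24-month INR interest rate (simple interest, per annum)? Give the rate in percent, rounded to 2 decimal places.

T = 2 years.
F/S = 13.4415/14.741 = 0.9118445 = (growth of INR) / (growth of BRL).
The BRL side grows by 1 + 0.0978×2 = 1.195600.
So the INR growth factor = 1.0902013.
r = (1.0902013 − 1)/2 = 0.045101 → 4.51%.

4.51%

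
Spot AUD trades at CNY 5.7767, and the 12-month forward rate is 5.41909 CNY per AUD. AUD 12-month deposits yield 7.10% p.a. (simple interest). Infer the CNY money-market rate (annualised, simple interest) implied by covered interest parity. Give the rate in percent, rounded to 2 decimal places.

0.47%

T = 1 year.
F/S = 5.41909/5.7767 = 0.9380944 = (growth of CNY) / (growth of AUD).
AUD growth factor: 1 + 0.0710×1 = 1.071000.
So the CNY growth factor = 1.0046991.
(1.0046991 − 1)/T = 0.004699, i.e. 0.47%.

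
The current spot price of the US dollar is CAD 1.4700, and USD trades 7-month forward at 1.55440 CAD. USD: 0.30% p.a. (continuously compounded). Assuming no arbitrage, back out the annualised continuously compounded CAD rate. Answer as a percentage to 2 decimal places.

9.87%

T = 7/12 years.
F/S = 1.5544/1.47 = 1.0574150 = (growth of CAD) / (growth of USD).
USD growth factor: e^(0.0030×7/12) = 1.0017515.
That pins the CAD growth at 1.0592671.
r = ln(1.0592671)/(7/12) = 0.098704 → 9.87%.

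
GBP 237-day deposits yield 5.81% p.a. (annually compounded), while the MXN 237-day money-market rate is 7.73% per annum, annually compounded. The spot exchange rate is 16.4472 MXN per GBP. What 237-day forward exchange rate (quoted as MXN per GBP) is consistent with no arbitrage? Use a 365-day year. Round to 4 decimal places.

T = 237/365 years.
MXN accumulates by (1 + 0.0773)^(237/365) = 1.04953441.
Growth of 1 GBP over T: (1 + 0.0581)^(237/365) = 1.03735061.
Forward (MXN per GBP) = 16.4472 × 1.04953441 / 1.03735061 = 16.640374.

16.6404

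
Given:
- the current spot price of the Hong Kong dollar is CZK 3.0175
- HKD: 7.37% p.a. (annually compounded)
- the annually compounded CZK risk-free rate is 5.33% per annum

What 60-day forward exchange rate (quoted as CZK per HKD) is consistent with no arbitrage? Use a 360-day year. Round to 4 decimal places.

3.0079

T = 60/360 years.
Growth of 1 CZK over T: (1 + 0.0533)^(60/360) = 1.0086922.
HKD growth factor: (1 + 0.0737)^(60/360) = 1.0119223.
So F = 3.0175 × 1.0086922 / 1.0119223 = 3.007868 (CZK/HKD).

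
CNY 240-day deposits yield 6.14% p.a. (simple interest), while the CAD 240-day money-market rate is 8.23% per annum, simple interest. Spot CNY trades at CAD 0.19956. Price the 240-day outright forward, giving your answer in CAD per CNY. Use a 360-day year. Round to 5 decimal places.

0.20223

T = 240/360 years.
CAD growth factor: 1 + 0.0823×240/360 = 1.0548667.
Growth of 1 CNY over T: 1 + 0.0614×240/360 = 1.0409333.
CIP: F = S · (grow CAD)/(grow CNY) = 0.19956 × 1.0548667/1.0409333 = 0.2022312 CAD per CNY.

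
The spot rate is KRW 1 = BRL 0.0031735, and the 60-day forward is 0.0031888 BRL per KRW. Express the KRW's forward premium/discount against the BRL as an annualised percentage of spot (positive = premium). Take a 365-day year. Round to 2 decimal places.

+2.93%

T = 60/365 years.
KRW trades forward at +0.48212% vs spot over the period.
×(1/T) gives 2.93% p.a.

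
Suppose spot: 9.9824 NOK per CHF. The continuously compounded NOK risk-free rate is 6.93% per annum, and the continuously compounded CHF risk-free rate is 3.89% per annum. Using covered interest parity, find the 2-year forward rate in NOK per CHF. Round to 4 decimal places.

T = 2 years.
Growth of 1 NOK over T: e^(0.0693×2) = 1.14866454.
Growth of 1 CHF over T: e^(0.0389×2) = 1.08090646.
CIP: F = S · (grow NOK)/(grow CHF) = 9.9824 × 1.14866454/1.08090646 = 10.608160 NOK per CHF.

10.6082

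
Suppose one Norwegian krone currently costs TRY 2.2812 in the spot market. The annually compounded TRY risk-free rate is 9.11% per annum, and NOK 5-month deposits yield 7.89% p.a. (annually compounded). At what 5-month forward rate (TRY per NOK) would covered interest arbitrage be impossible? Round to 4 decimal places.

T = 5/12 years.
TRY accumulates by (1 + 0.0911)^(5/12) = 1.0369956.
NOK accumulates by (1 + 0.0789)^(5/12) = 1.0321484.
CIP: F = S · (grow TRY)/(grow NOK) = 2.2812 × 1.0369956/1.0321484 = 2.291913 TRY per NOK.

2.2919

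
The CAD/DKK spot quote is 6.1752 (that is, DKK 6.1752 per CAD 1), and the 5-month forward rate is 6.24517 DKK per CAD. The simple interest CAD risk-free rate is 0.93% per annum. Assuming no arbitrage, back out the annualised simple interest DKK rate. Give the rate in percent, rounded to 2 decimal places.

3.66%

T = 5/12 years.
F/S = 6.24517/6.1752 = 1.0113308 = (growth of DKK) / (growth of CAD).
CAD growth factor: 1 + 0.0093×5/12 = 1.003875.
So the DKK growth factor = 1.0152497.
r = (1.0152497 − 1)/(5/12) = 0.036599 → 3.66%.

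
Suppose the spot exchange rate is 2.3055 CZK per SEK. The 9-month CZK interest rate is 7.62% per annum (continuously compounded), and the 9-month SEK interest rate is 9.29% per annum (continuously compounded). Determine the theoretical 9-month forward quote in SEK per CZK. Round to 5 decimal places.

T = 9/12 years.
Growth of 1 CZK over T: e^(0.0762×9/12) = 1.0588146.
Growth of 1 SEK over T: e^(0.0929×9/12) = 1.0721597.
Forward (CZK per SEK) = 2.3055 × 1.0588146 / 1.0721597 = 2.276804.
Quoted the other way: 1/2.276804 = 0.43921 SEK per CZK.

0.43921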